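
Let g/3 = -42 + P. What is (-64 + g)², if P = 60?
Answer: 100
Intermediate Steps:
g = 54 (g = 3*(-42 + 60) = 3*18 = 54)
(-64 + g)² = (-64 + 54)² = (-10)² = 100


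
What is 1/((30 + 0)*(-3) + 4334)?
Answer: 1/4244 ≈ 0.00023563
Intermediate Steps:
1/((30 + 0)*(-3) + 4334) = 1/(30*(-3) + 4334) = 1/(-90 + 4334) = 1/4244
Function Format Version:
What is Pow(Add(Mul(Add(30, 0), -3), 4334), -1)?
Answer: Rational(1, 4244) ≈ 0.00023563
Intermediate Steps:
Pow(Add(Mul(Add(30, 0), -3), 4334), -1) = Pow(Add(Mul(30, -3), 4334), -1) = Pow(Add(-90, 4334), -1) = Pow(4244, -1) = Rational(1, 4244)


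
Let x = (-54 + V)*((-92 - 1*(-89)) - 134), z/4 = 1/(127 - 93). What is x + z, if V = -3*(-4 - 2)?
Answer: 83846/17 ≈ 4932.1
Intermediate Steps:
V = 18 (V = -3*(-6) = 18)
z = 2/17 (z = 4/(127 - 93) = 4/34 = 4*(1/34) = 2/17 ≈ 0.11765)
x = 4932 (x = (-54 + 18)*((-92 - 1*(-89)) - 134) = -36*((-92 + 89) - 134) = -36*(-3 - 134) = -36*(-137) = 4932)
x + z = 4932 + 2/17 = 83846/17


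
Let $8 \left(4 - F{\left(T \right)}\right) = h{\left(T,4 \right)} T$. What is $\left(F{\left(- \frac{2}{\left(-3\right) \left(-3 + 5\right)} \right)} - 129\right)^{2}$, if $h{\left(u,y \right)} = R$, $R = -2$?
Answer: $\frac{2247001}{144} \approx 15604.0$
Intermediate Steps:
$h{\left(u,y \right)} = -2$
$F{\left(T \right)} = 4 + \frac{T}{4}$ ($F{\left(T \right)} = 4 - \frac{\left(-2\right) T}{8} = 4 + \frac{T}{4}$)
$\left(F{\left(- \frac{2}{\left(-3\right) \left(-3 + 5\right)} \right)} - 129\right)^{2} = \left(\left(4 + \frac{\left(-2\right) \frac{1}{\left(-3\right) \left(-3 + 5\right)}}{4}\right) - 129\right)^{2} = \left(\left(4 + \frac{\left(-2\right) \frac{1}{\left(-3\right) 2}}{4}\right) - 129\right)^{2} = \left(\left(4 + \frac{\left(-2\right) \frac{1}{-6}}{4}\right) - 129\right)^{2} = \left(\left(4 + \frac{\left(-2\right) \left(- \frac{1}{6}\right)}{4}\right) - 129\right)^{2} = \left(\left(4 + \frac{1}{4} \cdot \frac{1}{3}\right) - 129\right)^{2} = \left(\left(4 + \frac{1}{12}\right) - 129\right)^{2} = \left(\frac{49}{12} - 129\right)^{2} = \left(- \frac{1499}{12}\right)^{2} = \frac{2247001}{144}$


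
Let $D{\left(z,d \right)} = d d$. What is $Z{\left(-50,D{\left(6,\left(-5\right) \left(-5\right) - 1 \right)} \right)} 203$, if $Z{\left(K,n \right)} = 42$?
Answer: $8526$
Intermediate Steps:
$D{\left(z,d \right)} = d^{2}$
$Z{\left(-50,D{\left(6,\left(-5\right) \left(-5\right) - 1 \right)} \right)} 203 = 42 \cdot 203 = 8526$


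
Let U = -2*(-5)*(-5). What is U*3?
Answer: -150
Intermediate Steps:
U = -50 (U = 10*(-5) = -50)
U*3 = -50*3 = -150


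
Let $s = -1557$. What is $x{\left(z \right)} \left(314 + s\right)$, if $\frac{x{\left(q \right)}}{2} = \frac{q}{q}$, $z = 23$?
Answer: $-2486$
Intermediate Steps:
$x{\left(q \right)} = 2$ ($x{\left(q \right)} = 2 \frac{q}{q} = 2 \cdot 1 = 2$)
$x{\left(z \right)} \left(314 + s\right) = 2 \left(314 - 1557\right) = 2 \left(-1243\right) = -2486$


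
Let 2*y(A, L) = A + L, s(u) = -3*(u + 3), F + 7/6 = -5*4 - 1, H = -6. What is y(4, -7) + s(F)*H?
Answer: -693/2 ≈ -346.50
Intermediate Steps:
F = -133/6 (F = -7/6 + (-5*4 - 1) = -7/6 + (-20 - 1) = -7/6 - 21 = -133/6 ≈ -22.167)
s(u) = -9 - 3*u (s(u) = -3*(3 + u) = -9 - 3*u)
y(A, L) = A/2 + L/2 (y(A, L) = (A + L)/2 = A/2 + L/2)
y(4, -7) + s(F)*H = ((½)*4 + (½)*(-7)) + (-9 - 3*(-133/6))*(-6) = (2 - 7/2) + (-9 + 133/2)*(-6) = -3/2 + (115/2)*(-6) = -3/2 - 345 = -693/2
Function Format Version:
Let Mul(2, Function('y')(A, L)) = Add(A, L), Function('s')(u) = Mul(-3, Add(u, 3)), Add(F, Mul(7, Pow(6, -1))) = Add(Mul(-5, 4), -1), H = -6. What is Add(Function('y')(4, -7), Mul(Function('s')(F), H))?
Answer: Rational(-693, 2) ≈ -346.50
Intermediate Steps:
F = Rational(-133, 6) (F = Add(Rational(-7, 6), Add(Mul(-5, 4), -1)) = Add(Rational(-7, 6), Add(-20, -1)) = Add(Rational(-7, 6), -21) = Rational(-133, 6) ≈ -22.167)
Function('s')(u) = Add(-9, Mul(-3, u)) (Function('s')(u) = Mul(-3, Add(3, u)) = Add(-9, Mul(-3, u)))
Function('y')(A, L) = Add(Mul(Rational(1, 2), A), Mul(Rational(1, 2), L)) (Function('y')(A, L) = Mul(Rational(1, 2), Add(A, L)) = Add(Mul(Rational(1, 2), A), Mul(Rational(1, 2), L)))
Add(Function('y')(4, -7), Mul(Function('s')(F), H)) = Add(Add(Mul(Rational(1, 2), 4), Mul(Rational(1, 2), -7)), Mul(Add(-9, Mul(-3, Rational(-133, 6))), -6)) = Add(Add(2, Rational(-7, 2)), Mul(Add(-9, Rational(133, 2)), -6)) = Add(Rational(-3, 2), Mul(Rational(115, 2), -6)) = Add(Rational(-3, 2), -345) = Rational(-693, 2)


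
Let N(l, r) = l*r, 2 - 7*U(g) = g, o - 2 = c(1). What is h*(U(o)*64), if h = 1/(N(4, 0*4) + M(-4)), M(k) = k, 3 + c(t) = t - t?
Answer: -48/7 ≈ -6.8571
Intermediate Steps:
c(t) = -3 (c(t) = -3 + (t - t) = -3 + 0 = -3)
o = -1 (o = 2 - 3 = -1)
U(g) = 2/7 - g/7
h = -1/4 (h = 1/(4*(0*4) - 4) = 1/(4*0 - 4) = 1/(0 - 4) = 1/(-4) = -1/4 ≈ -0.25000)
h*(U(o)*64) = -(2/7 - 1/7*(-1))*64/4 = -(2/7 + 1/7)*64/4 = -3*64/28 = -1/4*192/7 = -48/7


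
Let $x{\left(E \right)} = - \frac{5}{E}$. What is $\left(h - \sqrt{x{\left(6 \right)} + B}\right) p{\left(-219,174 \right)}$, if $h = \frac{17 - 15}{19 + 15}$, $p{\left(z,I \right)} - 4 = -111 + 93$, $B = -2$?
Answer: $- \frac{14}{17} + \frac{7 i \sqrt{102}}{3} \approx -0.82353 + 23.566 i$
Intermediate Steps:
$p{\left(z,I \right)} = -14$ ($p{\left(z,I \right)} = 4 + \left(-111 + 93\right) = 4 - 18 = -14$)
$h = \frac{1}{17}$ ($h = \frac{2}{34} = 2 \cdot \frac{1}{34} = \frac{1}{17} \approx 0.058824$)
$\left(h - \sqrt{x{\left(6 \right)} + B}\right) p{\left(-219,174 \right)} = \left(\frac{1}{17} - \sqrt{- \frac{5}{6} - 2}\right) \left(-14\right) = \left(\frac{1}{17} - \sqrt{- \frac{17}{6}}\right) \left(-14\right) = \left(\frac{1}{17} - \frac{i \sqrt{102}}{6}\right) \left(-14\right) = - \frac{14}{17} + \frac{7 i \sqrt{102}}{3}$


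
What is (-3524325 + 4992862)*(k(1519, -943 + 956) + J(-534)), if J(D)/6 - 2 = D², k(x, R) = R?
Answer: 2512609534057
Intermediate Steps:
J(D) = 12 + 6*D²
(-3524325 + 4992862)*(k(1519, -943 + 956) + J(-534)) = (-3524325 + 4992862)*((-943 + 956) + (12 + 6*(-534)²)) = 1468537*(13 + (12 + 6*285156)) = 1468537*(13 + (12 + 1710936)) = 1468537*(13 + 1710948) = 1468537*1710961 = 2512609534057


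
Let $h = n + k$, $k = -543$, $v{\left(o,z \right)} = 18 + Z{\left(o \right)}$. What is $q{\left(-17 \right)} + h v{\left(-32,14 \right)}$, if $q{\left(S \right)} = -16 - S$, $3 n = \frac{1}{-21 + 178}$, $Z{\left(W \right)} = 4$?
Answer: $- \frac{5626073}{471} \approx -11945.0$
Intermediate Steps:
$n = \frac{1}{471}$ ($n = \frac{1}{3 \left(-21 + 178\right)} = \frac{1}{3 \cdot 157} = \frac{1}{3} \cdot \frac{1}{157} = \frac{1}{471} \approx 0.0021231$)
$v{\left(o,z \right)} = 22$ ($v{\left(o,z \right)} = 18 + 4 = 22$)
$h = - \frac{255752}{471}$ ($h = \frac{1}{471} - 543 = - \frac{255752}{471} \approx -543.0$)
$q{\left(-17 \right)} + h v{\left(-32,14 \right)} = \left(-16 - -17\right) - \frac{5626544}{471} = \left(-16 + 17\right) - \frac{5626544}{471} = 1 - \frac{5626544}{471} = - \frac{5626073}{471}$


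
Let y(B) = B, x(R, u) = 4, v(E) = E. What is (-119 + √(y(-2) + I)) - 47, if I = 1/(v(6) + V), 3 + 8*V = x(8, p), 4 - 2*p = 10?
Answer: -166 + 3*I*√10/7 ≈ -166.0 + 1.3553*I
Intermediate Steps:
p = -3 (p = 2 - ½*10 = 2 - 5 = -3)
V = ⅛ (V = -3/8 + (⅛)*4 = -3/8 + ½ = ⅛ ≈ 0.12500)
I = 8/49 (I = 1/(6 + ⅛) = 1/(49/8) = 8/49 ≈ 0.16327)
(-119 + √(y(-2) + I)) - 47 = (-119 + √(-2 + 8/49)) - 47 = (-119 + √(-90/49)) - 47 = (-119 + 3*I*√10/7) - 47 = -166 + 3*I*√10/7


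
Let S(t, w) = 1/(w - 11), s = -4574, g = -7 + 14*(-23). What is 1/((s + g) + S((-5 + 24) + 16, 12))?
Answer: -1/4902 ≈ -0.00020400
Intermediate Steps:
g = -329 (g = -7 - 322 = -329)
S(t, w) = 1/(-11 + w)
1/((s + g) + S((-5 + 24) + 16, 12)) = 1/((-4574 - 329) + 1/(-11 + 12)) = 1/(-4903 + 1/1) = 1/(-4903 + 1) = 1/(-4902) = -1/4902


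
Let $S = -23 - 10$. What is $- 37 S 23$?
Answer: $28083$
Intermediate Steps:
$S = -33$ ($S = -23 - 10 = -33$)
$- 37 S 23 = \left(-37\right) \left(-33\right) 23 = 1221 \cdot 23 = 28083$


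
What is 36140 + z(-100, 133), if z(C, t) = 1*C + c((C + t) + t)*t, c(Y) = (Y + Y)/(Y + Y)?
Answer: 36173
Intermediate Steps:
c(Y) = 1 (c(Y) = (2*Y)/((2*Y)) = (2*Y)*(1/(2*Y)) = 1)
z(C, t) = C + t (z(C, t) = 1*C + 1*t = C + t)
36140 + z(-100, 133) = 36140 + (-100 + 133) = 36140 + 33 = 36173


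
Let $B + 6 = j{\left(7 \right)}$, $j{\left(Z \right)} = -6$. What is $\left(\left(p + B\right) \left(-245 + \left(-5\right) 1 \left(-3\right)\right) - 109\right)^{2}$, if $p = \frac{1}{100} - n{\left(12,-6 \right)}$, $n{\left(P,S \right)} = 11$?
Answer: $\frac{2681893369}{100} \approx 2.6819 \cdot 10^{7}$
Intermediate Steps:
$p = - \frac{1099}{100}$ ($p = \frac{1}{100} - 11 = - \frac{1099}{100} \approx -10.99$)
$B = -12$ ($B = -6 - 6 = -12$)
$\left(\left(p + B\right) \left(-245 + \left(-5\right) 1 \left(-3\right)\right) - 109\right)^{2} = \left(\left(- \frac{1099}{100} - 12\right) \left(-245 + \left(-5\right) 1 \left(-3\right)\right) - 109\right)^{2} = \left(- \frac{2299 \left(-245 - -15\right)}{100} - 109\right)^{2} = \left(- \frac{2299 \left(-245 + 15\right)}{100} - 109\right)^{2} = \left(\left(- \frac{2299}{100}\right) \left(-230\right) - 109\right)^{2} = \left(\frac{52877}{10} - 109\right)^{2} = \left(\frac{51787}{10}\right)^{2} = \frac{2681893369}{100}$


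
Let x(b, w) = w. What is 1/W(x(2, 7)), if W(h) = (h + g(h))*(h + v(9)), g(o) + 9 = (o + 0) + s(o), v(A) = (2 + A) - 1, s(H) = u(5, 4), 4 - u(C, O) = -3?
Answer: 1/204 ≈ 0.0049020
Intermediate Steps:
u(C, O) = 7 (u(C, O) = 4 - 1*(-3) = 4 + 3 = 7)
s(H) = 7
v(A) = 1 + A
g(o) = -2 + o (g(o) = -9 + ((o + 0) + 7) = -9 + (o + 7) = -9 + (7 + o) = -2 + o)
W(h) = (-2 + 2*h)*(10 + h) (W(h) = (h + (-2 + h))*(h + (1 + 9)) = (-2 + 2*h)*(h + 10) = (-2 + 2*h)*(10 + h))
1/W(x(2, 7)) = 1/(-20 + 2*7² + 18*7) = 1/(-20 + 2*49 + 126) = 1/(-20 + 98 + 126) = 1/204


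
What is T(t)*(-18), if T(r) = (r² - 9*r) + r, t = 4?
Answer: 288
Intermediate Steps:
T(r) = r² - 8*r
T(t)*(-18) = (4*(-8 + 4))*(-18) = (4*(-4))*(-18) = -16*(-18) = 288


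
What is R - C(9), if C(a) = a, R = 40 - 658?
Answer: -627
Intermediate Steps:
R = -618
R - C(9) = -618 - 1*9 = -618 - 9 = -627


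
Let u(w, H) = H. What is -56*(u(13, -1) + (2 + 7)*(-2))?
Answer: 1064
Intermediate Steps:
-56*(u(13, -1) + (2 + 7)*(-2)) = -56*(-1 + (2 + 7)*(-2)) = -56*(-1 + 9*(-2)) = -56*(-1 - 18) = -56*(-19) = 1064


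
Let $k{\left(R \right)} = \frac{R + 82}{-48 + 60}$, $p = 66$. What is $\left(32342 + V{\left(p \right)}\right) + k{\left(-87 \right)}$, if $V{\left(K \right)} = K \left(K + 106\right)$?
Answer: $\frac{524323}{12} \approx 43694.0$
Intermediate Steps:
$k{\left(R \right)} = \frac{41}{6} + \frac{R}{12}$ ($k{\left(R \right)} = \frac{82 + R}{12} = \left(82 + R\right) \frac{1}{12} = \frac{41}{6} + \frac{R}{12}$)
$V{\left(K \right)} = K \left(106 + K\right)$
$\left(32342 + V{\left(p \right)}\right) + k{\left(-87 \right)} = \left(32342 + 66 \left(106 + 66\right)\right) + \left(\frac{41}{6} + \frac{1}{12} \left(-87\right)\right) = \left(32342 + 66 \cdot 172\right) + \left(\frac{41}{6} - \frac{29}{4}\right) = \left(32342 + 11352\right) - \frac{5}{12} = 43694 - \frac{5}{12} = \frac{524323}{12}$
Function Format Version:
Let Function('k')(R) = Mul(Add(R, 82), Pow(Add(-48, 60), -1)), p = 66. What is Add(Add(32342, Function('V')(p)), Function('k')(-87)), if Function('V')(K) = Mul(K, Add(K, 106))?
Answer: Rational(524323, 12) ≈ 43694.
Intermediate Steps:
Function('k')(R) = Add(Rational(41, 6), Mul(Rational(1, 12), R)) (Function('k')(R) = Mul(Add(82, R), Pow(12, -1)) = Mul(Add(82, R), Rational(1, 12)) = Add(Rational(41, 6), Mul(Rational(1, 12), R)))
Function('V')(K) = Mul(K, Add(106, K))
Add(Add(32342, Function('V')(p)), Function('k')(-87)) = Add(Add(32342, Mul(66, Add(106, 66))), Add(Rational(41, 6), Mul(Rational(1, 12), -87))) = Add(Add(32342, Mul(66, 172)), Add(Rational(41, 6), Rational(-29, 4))) = Add(Add(32342, 11352), Rational(-5, 12)) = Add(43694, Rational(-5, 12)) = Rational(524323, 12)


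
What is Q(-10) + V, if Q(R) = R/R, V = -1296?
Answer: -1295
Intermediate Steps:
Q(R) = 1
Q(-10) + V = 1 - 1296 = -1295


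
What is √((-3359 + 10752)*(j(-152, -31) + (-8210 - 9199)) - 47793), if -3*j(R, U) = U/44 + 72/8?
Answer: I*√560935069365/66 ≈ 11348.0*I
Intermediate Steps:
j(R, U) = -3 - U/132 (j(R, U) = -(U/44 + 72/8)/3 = -(U*(1/44) + 72*(⅛))/3 = -(U/44 + 9)/3 = -(9 + U/44)/3 = -3 - U/132)
√((-3359 + 10752)*(j(-152, -31) + (-8210 - 9199)) - 47793) = √((-3359 + 10752)*((-3 - 1/132*(-31)) + (-8210 - 9199)) - 47793) = √(7393*((-3 + 31/132) - 17409) - 47793) = √(7393*(-365/132 - 17409) - 47793) = √(7393*(-2298353/132) - 47793) = √(-16991723729/132 - 47793) = √(-16998032405/132) = I*√560935069365/66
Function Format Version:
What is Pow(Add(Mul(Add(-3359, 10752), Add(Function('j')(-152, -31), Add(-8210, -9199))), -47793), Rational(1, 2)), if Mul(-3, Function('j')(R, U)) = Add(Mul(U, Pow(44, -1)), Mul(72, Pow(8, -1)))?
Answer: Mul(Rational(1, 66), I, Pow(560935069365, Rational(1, 2))) ≈ Mul(11348., I)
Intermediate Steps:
Function('j')(R, U) = Add(-3, Mul(Rational(-1, 132), U)) (Function('j')(R, U) = Mul(Rational(-1, 3), Add(Mul(U, Pow(44, -1)), Mul(72, Pow(8, -1)))) = Mul(Rational(-1, 3), Add(Mul(U, Rational(1, 44)), Mul(72, Rational(1, 8)))) = Mul(Rational(-1, 3), Add(Mul(Rational(1, 44), U), 9)) = Mul(Rational(-1, 3), Add(9, Mul(Rational(1, 44), U))) = Add(-3, Mul(Rational(-1, 132), U)))
Pow(Add(Mul(Add(-3359, 10752), Add(Function('j')(-152, -31), Add(-8210, -9199))), -47793), Rational(1, 2)) = Pow(Add(Mul(Add(-3359, 10752), Add(Add(-3, Mul(Rational(-1, 132), -31)), Add(-8210, -9199))), -47793), Rational(1, 2)) = Pow(Add(Mul(7393, Add(Add(-3, Rational(31, 132)), -17409)), -47793), Rational(1, 2)) = Pow(Add(Mul(7393, Add(Rational(-365, 132), -17409)), -47793), Rational(1, 2)) = Pow(Add(Mul(7393, Rational(-2298353, 132)), -47793), Rational(1, 2)) = Pow(Add(Rational(-16991723729, 132), -47793), Rational(1, 2)) = Pow(Rational(-16998032405, 132), Rational(1, 2)) = Mul(Rational(1, 66), I, Pow(560935069365, Rational(1, 2)))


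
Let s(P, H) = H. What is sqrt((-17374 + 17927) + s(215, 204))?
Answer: sqrt(757) ≈ 27.514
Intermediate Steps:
sqrt((-17374 + 17927) + s(215, 204)) = sqrt((-17374 + 17927) + 204) = sqrt(553 + 204) = sqrt(757)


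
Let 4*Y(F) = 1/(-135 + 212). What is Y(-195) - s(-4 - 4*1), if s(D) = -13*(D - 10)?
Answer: -72071/308 ≈ -234.00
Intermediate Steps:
s(D) = 130 - 13*D (s(D) = -13*(-10 + D) = 130 - 13*D)
Y(F) = 1/308 (Y(F) = 1/(4*(-135 + 212)) = (¼)/77 = (¼)*(1/77) = 1/308)
Y(-195) - s(-4 - 4*1) = 1/308 - (130 - 13*(-4 - 4*1)) = 1/308 - (130 - 13*(-4 - 4)) = 1/308 - (130 - 13*(-8)) = 1/308 - (130 + 104) = 1/308 - 1*234 = 1/308 - 234 = -72071/308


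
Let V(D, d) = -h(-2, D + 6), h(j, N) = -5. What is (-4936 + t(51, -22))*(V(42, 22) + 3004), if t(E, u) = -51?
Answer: -15005883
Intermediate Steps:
V(D, d) = 5 (V(D, d) = -1*(-5) = 5)
(-4936 + t(51, -22))*(V(42, 22) + 3004) = (-4936 - 51)*(5 + 3004) = -4987*3009 = -15005883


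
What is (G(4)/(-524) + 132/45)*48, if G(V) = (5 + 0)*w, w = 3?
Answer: 91324/655 ≈ 139.43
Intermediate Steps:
G(V) = 15 (G(V) = (5 + 0)*3 = 5*3 = 15)
(G(4)/(-524) + 132/45)*48 = (15/(-524) + 132/45)*48 = (15*(-1/524) + 132*(1/45))*48 = (-15/524 + 44/15)*48 = (22831/7860)*48 = 91324/655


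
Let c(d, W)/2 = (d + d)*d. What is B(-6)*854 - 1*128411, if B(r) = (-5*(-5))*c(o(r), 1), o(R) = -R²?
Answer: 110549989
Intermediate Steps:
c(d, W) = 4*d² (c(d, W) = 2*((d + d)*d) = 2*((2*d)*d) = 2*(2*d²) = 4*d²)
B(r) = 100*r⁴ (B(r) = (-5*(-5))*(4*(-r²)²) = 25*(4*r⁴) = 100*r⁴)
B(-6)*854 - 1*128411 = (100*(-6)⁴)*854 - 1*128411 = (100*1296)*854 - 128411 = 129600*854 - 128411 = 110678400 - 128411 = 110549989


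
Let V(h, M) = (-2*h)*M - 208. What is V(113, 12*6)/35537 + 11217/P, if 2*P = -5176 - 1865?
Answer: -304424246/83405339 ≈ -3.6499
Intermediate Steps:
V(h, M) = -208 - 2*M*h (V(h, M) = -2*M*h - 208 = -208 - 2*M*h)
P = -7041/2 (P = (-5176 - 1865)/2 = (1/2)*(-7041) = -7041/2 ≈ -3520.5)
V(113, 12*6)/35537 + 11217/P = (-208 - 2*12*6*113)/35537 + 11217/(-7041/2) = (-208 - 2*72*113)*(1/35537) + 11217*(-2/7041) = (-208 - 16272)*(1/35537) - 7478/2347 = -16480*1/35537 - 7478/2347 = -16480/35537 - 7478/2347 = -304424246/83405339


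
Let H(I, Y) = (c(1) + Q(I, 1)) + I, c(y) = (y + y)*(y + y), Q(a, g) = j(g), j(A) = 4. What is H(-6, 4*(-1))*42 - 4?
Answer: 80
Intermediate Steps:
Q(a, g) = 4
c(y) = 4*y² (c(y) = (2*y)*(2*y) = 4*y²)
H(I, Y) = 8 + I (H(I, Y) = (4*1² + 4) + I = (4*1 + 4) + I = (4 + 4) + I = 8 + I)
H(-6, 4*(-1))*42 - 4 = (8 - 6)*42 - 4 = 2*42 - 4 = 84 - 4 = 80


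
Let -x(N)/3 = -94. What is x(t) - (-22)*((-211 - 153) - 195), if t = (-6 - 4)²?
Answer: -12016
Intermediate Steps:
t = 100 (t = (-10)² = 100)
x(N) = 282 (x(N) = -3*(-94) = 282)
x(t) - (-22)*((-211 - 153) - 195) = 282 - (-22)*((-211 - 153) - 195) = 282 - (-22)*(-364 - 195) = 282 - (-22)*(-559) = 282 - 1*12298 = 282 - 12298 = -12016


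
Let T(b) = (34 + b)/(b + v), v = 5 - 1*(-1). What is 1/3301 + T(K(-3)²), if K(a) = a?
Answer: 141958/49515 ≈ 2.8670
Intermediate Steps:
v = 6 (v = 5 + 1 = 6)
T(b) = (34 + b)/(6 + b) (T(b) = (34 + b)/(b + 6) = (34 + b)/(6 + b))
1/3301 + T(K(-3)²) = 1/3301 + (34 + (-3)²)/(6 + (-3)²) = 1/3301 + (34 + 9)/(6 + 9) = 1/3301 + 43/15 = 141958/49515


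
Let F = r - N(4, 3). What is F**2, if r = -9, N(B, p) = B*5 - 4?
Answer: 625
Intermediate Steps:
N(B, p) = -4 + 5*B (N(B, p) = 5*B - 4 = -4 + 5*B)
F = -25 (F = -9 - (-4 + 5*4) = -9 - (-4 + 20) = -9 - 1*16 = -9 - 16 = -25)
F**2 = (-25)**2 = 625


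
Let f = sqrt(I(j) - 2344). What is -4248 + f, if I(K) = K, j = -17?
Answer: -4248 + I*sqrt(2361) ≈ -4248.0 + 48.59*I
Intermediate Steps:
f = I*sqrt(2361) (f = sqrt(-17 - 2344) = sqrt(-2361) = I*sqrt(2361) ≈ 48.59*I)
-4248 + f = -4248 + I*sqrt(2361)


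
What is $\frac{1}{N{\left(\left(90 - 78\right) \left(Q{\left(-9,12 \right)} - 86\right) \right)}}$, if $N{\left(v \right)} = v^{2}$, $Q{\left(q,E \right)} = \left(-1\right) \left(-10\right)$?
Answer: $\frac{1}{831744} \approx 1.2023 \cdot 10^{-6}$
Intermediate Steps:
$Q{\left(q,E \right)} = 10$
$\frac{1}{N{\left(\left(90 - 78\right) \left(Q{\left(-9,12 \right)} - 86\right) \right)}} = \frac{1}{\left(\left(90 - 78\right) \left(10 - 86\right)\right)^{2}} = \frac{1}{\left(12 \left(-76\right)\right)^{2}} = \frac{1}{\left(-912\right)^{2}} = \frac{1}{831744}$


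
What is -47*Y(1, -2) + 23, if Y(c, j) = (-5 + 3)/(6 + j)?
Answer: 93/2 ≈ 46.500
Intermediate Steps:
Y(c, j) = -2/(6 + j)
-47*Y(1, -2) + 23 = -(-94)/(6 - 2) + 23 = -(-94)/4 + 23 = -47*(-1/2) + 23 = 47/2 + 23 = 93/2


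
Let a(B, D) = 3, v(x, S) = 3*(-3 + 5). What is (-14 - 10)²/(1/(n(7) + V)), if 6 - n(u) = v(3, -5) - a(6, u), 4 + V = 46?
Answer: 25920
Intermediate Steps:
V = 42 (V = -4 + 46 = 42)
v(x, S) = 6 (v(x, S) = 3*2 = 6)
n(u) = 3 (n(u) = 6 - (6 - 1*3) = 6 - (6 - 3) = 6 - 1*3 = 6 - 3 = 3)
(-14 - 10)²/(1/(n(7) + V)) = (-14 - 10)²/(1/(3 + 42)) = (-24)²/(1/45) = 576/(1/45) = 576*45 = 25920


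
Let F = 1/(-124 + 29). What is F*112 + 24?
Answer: 2168/95 ≈ 22.821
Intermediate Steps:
F = -1/95 (F = 1/(-95) = -1/95 ≈ -0.010526)
F*112 + 24 = -1/95*112 + 24 = -112/95 + 24 = 2168/95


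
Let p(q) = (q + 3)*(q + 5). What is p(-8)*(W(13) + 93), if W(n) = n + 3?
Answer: 1635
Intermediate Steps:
p(q) = (3 + q)*(5 + q)
W(n) = 3 + n
p(-8)*(W(13) + 93) = (15 + (-8)² + 8*(-8))*((3 + 13) + 93) = (15 + 64 - 64)*(16 + 93) = 15*109 = 1635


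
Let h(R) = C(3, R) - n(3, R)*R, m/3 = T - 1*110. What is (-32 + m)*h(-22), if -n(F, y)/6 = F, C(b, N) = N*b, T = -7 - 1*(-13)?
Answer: 158928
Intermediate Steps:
T = 6 (T = -7 + 13 = 6)
n(F, y) = -6*F
m = -312 (m = 3*(6 - 1*110) = 3*(6 - 110) = 3*(-104) = -312)
h(R) = 21*R (h(R) = R*3 - (-6*3)*R = 3*R - (-18)*R = 3*R + 18*R = 21*R)
(-32 + m)*h(-22) = (-32 - 312)*(21*(-22)) = -344*(-462) = 158928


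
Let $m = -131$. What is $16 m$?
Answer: $-2096$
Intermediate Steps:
$16 m = 16 \left(-131\right) = -2096$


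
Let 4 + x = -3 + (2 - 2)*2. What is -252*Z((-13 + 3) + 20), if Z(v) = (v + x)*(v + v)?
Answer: -15120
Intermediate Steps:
x = -7 (x = -4 + (-3 + (2 - 2)*2) = -4 + (-3 + 0*2) = -4 + (-3 + 0) = -4 - 3 = -7)
Z(v) = 2*v*(-7 + v) (Z(v) = (v - 7)*(v + v) = (-7 + v)*(2*v) = 2*v*(-7 + v))
-252*Z((-13 + 3) + 20) = -504*((-13 + 3) + 20)*(-7 + ((-13 + 3) + 20)) = -504*(-10 + 20)*(-7 + (-10 + 20)) = -504*10*(-7 + 10) = -504*10*3 = -252*60 = -15120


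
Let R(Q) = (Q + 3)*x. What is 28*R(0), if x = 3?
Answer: 252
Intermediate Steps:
R(Q) = 9 + 3*Q (R(Q) = (Q + 3)*3 = (3 + Q)*3 = 9 + 3*Q)
28*R(0) = 28*(9 + 3*0) = 28*(9 + 0) = 28*9 = 252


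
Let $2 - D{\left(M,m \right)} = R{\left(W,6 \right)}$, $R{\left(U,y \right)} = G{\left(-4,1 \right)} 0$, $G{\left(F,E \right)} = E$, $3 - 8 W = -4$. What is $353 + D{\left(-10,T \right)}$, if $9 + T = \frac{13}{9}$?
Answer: $355$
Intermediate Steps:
$W = \frac{7}{8}$ ($W = \frac{3}{8} - - \frac{1}{2} = \frac{3}{8} + \frac{1}{2} = \frac{7}{8} \approx 0.875$)
$T = - \frac{68}{9}$ ($T = -9 + \frac{13}{9} = - \frac{68}{9} \approx -7.5556$)
$R{\left(U,y \right)} = 0$ ($R{\left(U,y \right)} = 1 \cdot 0 = 0$)
$D{\left(M,m \right)} = 2$ ($D{\left(M,m \right)} = 2 - 0 = 2 + 0 = 2$)
$353 + D{\left(-10,T \right)} = 353 + 2 = 355$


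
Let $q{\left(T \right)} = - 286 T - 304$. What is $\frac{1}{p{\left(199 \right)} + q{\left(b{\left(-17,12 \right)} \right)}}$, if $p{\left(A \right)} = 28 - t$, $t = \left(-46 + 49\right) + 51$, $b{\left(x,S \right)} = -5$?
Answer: $\frac{1}{1100} \approx 0.00090909$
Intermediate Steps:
$t = 54$ ($t = 3 + 51 = 54$)
$q{\left(T \right)} = -304 - 286 T$
$p{\left(A \right)} = -26$ ($p{\left(A \right)} = 28 - 54 = -26$)
$\frac{1}{p{\left(199 \right)} + q{\left(b{\left(-17,12 \right)} \right)}} = \frac{1}{-26 - -1126} = \frac{1}{-26 + \left(-304 + 1430\right)} = \frac{1}{-26 + 1126} = \frac{1}{1100}$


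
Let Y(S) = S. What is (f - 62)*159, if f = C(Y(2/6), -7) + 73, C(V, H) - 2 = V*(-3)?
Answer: 1908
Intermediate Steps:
C(V, H) = 2 - 3*V (C(V, H) = 2 + V*(-3) = 2 - 3*V)
f = 74 (f = (2 - 6/6) + 73 = (2 - 3*⅓) + 73 = (2 - 1) + 73 = 1 + 73 = 74)
(f - 62)*159 = (74 - 62)*159 = 12*159 = 1908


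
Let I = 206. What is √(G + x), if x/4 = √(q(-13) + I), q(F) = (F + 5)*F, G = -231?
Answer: √(-231 + 4*√310) ≈ 12.672*I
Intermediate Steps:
q(F) = F*(5 + F) (q(F) = (5 + F)*F = F*(5 + F))
x = 4*√310 (x = 4*√(-13*(5 - 13) + 206) = 4*√(-13*(-8) + 206) = 4*√(104 + 206) = 4*√310 ≈ 70.427)
√(G + x) = √(-231 + 4*√310)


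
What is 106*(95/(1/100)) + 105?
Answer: 1007105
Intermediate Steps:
106*(95/(1/100)) + 105 = 106*(95*100) + 105 = 106*9500 + 105 = 1007000 + 105 = 1007105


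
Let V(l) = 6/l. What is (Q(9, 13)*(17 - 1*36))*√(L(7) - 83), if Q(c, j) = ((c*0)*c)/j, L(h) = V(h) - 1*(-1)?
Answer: 0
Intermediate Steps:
L(h) = 1 + 6/h (L(h) = 6/h - 1*(-1) = 6/h + 1 = 1 + 6/h)
Q(c, j) = 0 (Q(c, j) = (0*c)/j = 0/j = 0)
(Q(9, 13)*(17 - 1*36))*√(L(7) - 83) = (0*(17 - 1*36))*√((6 + 7)/7 - 83) = (0*(17 - 36))*√((⅐)*13 - 83) = (0*(-19))*√(13/7 - 83) = 0*√(-568/7) = 0*(2*I*√994/7) = 0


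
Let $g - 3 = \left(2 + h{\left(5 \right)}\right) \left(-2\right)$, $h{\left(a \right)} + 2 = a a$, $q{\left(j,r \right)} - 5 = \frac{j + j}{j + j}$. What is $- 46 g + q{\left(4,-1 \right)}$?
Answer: $2168$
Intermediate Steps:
$q{\left(j,r \right)} = 6$ ($q{\left(j,r \right)} = 5 + \frac{j + j}{j + j} = 5 + \frac{2 j}{2 j} = 5 + 2 j \frac{1}{2 j} = 5 + 1 = 6$)
$h{\left(a \right)} = -2 + a^{2}$ ($h{\left(a \right)} = -2 + a a = -2 + a^{2}$)
$g = -47$ ($g = 3 + \left(2 - \left(2 - 5^{2}\right)\right) \left(-2\right) = 3 + \left(2 + \left(-2 + 25\right)\right) \left(-2\right) = 3 + \left(2 + 23\right) \left(-2\right) = 3 + 25 \left(-2\right) = 3 - 50 = -47$)
$- 46 g + q{\left(4,-1 \right)} = \left(-46\right) \left(-47\right) + 6 = 2162 + 6 = 2168$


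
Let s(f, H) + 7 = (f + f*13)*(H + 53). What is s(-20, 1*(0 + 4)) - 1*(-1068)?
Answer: -14899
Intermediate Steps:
s(f, H) = -7 + 14*f*(53 + H) (s(f, H) = -7 + (f + f*13)*(H + 53) = -7 + (f + 13*f)*(53 + H) = -7 + (14*f)*(53 + H) = -7 + 14*f*(53 + H))
s(-20, 1*(0 + 4)) - 1*(-1068) = (-7 + 742*(-20) + 14*(1*(0 + 4))*(-20)) - 1*(-1068) = (-7 - 14840 + 14*(1*4)*(-20)) + 1068 = (-7 - 14840 + 14*4*(-20)) + 1068 = (-7 - 14840 - 1120) + 1068 = -15967 + 1068 = -14899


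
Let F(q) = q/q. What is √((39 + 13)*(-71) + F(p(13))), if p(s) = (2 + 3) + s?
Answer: I*√3691 ≈ 60.754*I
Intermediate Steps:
p(s) = 5 + s
F(q) = 1
√((39 + 13)*(-71) + F(p(13))) = √((39 + 13)*(-71) + 1) = √(52*(-71) + 1) = √(-3692 + 1) = √(-3691) = I*√3691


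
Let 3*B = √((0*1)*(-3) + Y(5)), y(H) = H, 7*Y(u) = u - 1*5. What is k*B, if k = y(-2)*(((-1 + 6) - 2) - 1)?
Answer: 0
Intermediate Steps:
Y(u) = -5/7 + u/7 (Y(u) = (u - 1*5)/7 = (u - 5)/7 = (-5 + u)/7 = -5/7 + u/7)
B = 0 (B = √((0*1)*(-3) + (-5/7 + (⅐)*5))/3 = √(0*(-3) + (-5/7 + 5/7))/3 = √(0 + 0)/3 = √0/3 = (⅓)*0 = 0)
k = -4 (k = -2*(((-1 + 6) - 2) - 1) = -2*((5 - 2) - 1) = -2*(3 - 1) = -2*2 = -4)
k*B = -4*0 = 0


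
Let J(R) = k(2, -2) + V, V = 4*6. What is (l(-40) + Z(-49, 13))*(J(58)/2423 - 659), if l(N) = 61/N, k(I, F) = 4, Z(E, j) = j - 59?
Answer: 3035381829/96920 ≈ 31318.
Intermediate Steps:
Z(E, j) = -59 + j
V = 24
J(R) = 28 (J(R) = 4 + 24 = 28)
(l(-40) + Z(-49, 13))*(J(58)/2423 - 659) = (61/(-40) + (-59 + 13))*(28/2423 - 659) = (61*(-1/40) - 46)*(28*(1/2423) - 659) = (-61/40 - 46)*(28/2423 - 659) = -1901/40*(-1596729/2423) = 3035381829/96920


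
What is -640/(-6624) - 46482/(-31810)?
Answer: 5128987/3292335 ≈ 1.5579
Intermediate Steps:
-640/(-6624) - 46482/(-31810) = -640*(-1/6624) - 46482*(-1/31810) = 20/207 + 23241/15905 = 5128987/3292335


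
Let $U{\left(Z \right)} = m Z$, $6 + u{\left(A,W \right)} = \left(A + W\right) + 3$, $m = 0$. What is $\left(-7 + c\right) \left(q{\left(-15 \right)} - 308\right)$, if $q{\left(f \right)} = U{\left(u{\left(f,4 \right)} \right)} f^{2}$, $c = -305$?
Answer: $96096$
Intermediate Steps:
$u{\left(A,W \right)} = -3 + A + W$ ($u{\left(A,W \right)} = -6 + \left(\left(A + W\right) + 3\right) = -6 + \left(3 + A + W\right) = -3 + A + W$)
$U{\left(Z \right)} = 0$ ($U{\left(Z \right)} = 0 Z = 0$)
$q{\left(f \right)} = 0$ ($q{\left(f \right)} = 0 f^{2} = 0$)
$\left(-7 + c\right) \left(q{\left(-15 \right)} - 308\right) = \left(-7 - 305\right) \left(0 - 308\right) = \left(-312\right) \left(-308\right) = 96096$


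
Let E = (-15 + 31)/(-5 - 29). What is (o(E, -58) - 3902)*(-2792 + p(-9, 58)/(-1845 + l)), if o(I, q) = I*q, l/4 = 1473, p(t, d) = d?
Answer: 744276064420/68799 ≈ 1.0818e+7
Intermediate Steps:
E = -8/17 (E = 16/(-34) = 16*(-1/34) = -8/17 ≈ -0.47059)
l = 5892 (l = 4*1473 = 5892)
(o(E, -58) - 3902)*(-2792 + p(-9, 58)/(-1845 + l)) = (-8/17*(-58) - 3902)*(-2792 + 58/(-1845 + 5892)) = (464/17 - 3902)*(-2792 + 58/4047) = -65870*(-2792 + 58*(1/4047))/17 = -65870*(-2792 + 58/4047)/17 = -65870/17*(-11299166/4047) = 744276064420/68799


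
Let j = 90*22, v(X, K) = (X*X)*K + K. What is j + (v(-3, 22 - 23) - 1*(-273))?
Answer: 2243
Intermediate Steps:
v(X, K) = K + K*X² (v(X, K) = X²*K + K = K*X² + K = K + K*X²)
j = 1980
j + (v(-3, 22 - 23) - 1*(-273)) = 1980 + ((22 - 23)*(1 + (-3)²) - 1*(-273)) = 1980 + (-(1 + 9) + 273) = 1980 + (-1*10 + 273) = 1980 + (-10 + 273) = 1980 + 263 = 2243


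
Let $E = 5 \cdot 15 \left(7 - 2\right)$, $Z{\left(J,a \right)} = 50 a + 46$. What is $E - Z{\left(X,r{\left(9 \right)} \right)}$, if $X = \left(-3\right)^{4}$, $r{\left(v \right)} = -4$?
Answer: $529$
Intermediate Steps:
$X = 81$
$Z{\left(J,a \right)} = 46 + 50 a$
$E = 375$ ($E = 75 \left(7 - 2\right) = 75 \cdot 5 = 375$)
$E - Z{\left(X,r{\left(9 \right)} \right)} = 375 - \left(46 + 50 \left(-4\right)\right) = 375 - \left(46 - 200\right) = 375 - -154 = 375 + 154 = 529$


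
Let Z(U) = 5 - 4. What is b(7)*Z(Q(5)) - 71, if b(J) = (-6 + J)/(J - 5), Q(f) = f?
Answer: -141/2 ≈ -70.500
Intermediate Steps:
b(J) = (-6 + J)/(-5 + J)
Z(U) = 1
b(7)*Z(Q(5)) - 71 = ((-6 + 7)/(-5 + 7))*1 - 71 = (1/2)*1 - 71 = 1/2 - 71 = -141/2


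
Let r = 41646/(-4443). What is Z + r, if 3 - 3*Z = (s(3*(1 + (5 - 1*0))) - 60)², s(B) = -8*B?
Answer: -20556833/1481 ≈ -13880.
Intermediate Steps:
r = -13882/1481 (r = 41646*(-1/4443) = -13882/1481 ≈ -9.3734)
Z = -13871 (Z = 1 - (-24*(1 + (5 - 1*0)) - 60)²/3 = 1 - (-24*(1 + (5 + 0)) - 60)²/3 = 1 - (-24*(1 + 5) - 60)²/3 = 1 - (-24*6 - 60)²/3 = 1 - (-8*18 - 60)²/3 = 1 - (-144 - 60)²/3 = 1 - ⅓*(-204)² = 1 - ⅓*41616 = 1 - 13872 = -13871)
Z + r = -13871 - 13882/1481 = -20556833/1481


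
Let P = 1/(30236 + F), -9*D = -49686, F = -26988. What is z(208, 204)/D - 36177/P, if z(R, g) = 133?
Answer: -278011851879/2366 ≈ -1.1750e+8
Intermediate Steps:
D = 16562/3 (D = -1/9*(-49686) = 16562/3 ≈ 5520.7)
P = 1/3248 (P = 1/(30236 - 26988) = 1/3248 ≈ 0.00030788)
z(208, 204)/D - 36177/P = 133/(16562/3) - 36177/1/3248 = 133*(3/16562) - 36177*3248 = 57/2366 - 117502896 = -278011851879/2366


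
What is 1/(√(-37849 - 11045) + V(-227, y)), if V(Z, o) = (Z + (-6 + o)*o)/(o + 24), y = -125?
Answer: -815474/379762799 - 10201*I*√48894/759525598 ≈ -0.0021473 - 0.0029698*I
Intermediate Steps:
V(Z, o) = (Z + o*(-6 + o))/(24 + o)
1/(√(-37849 - 11045) + V(-227, y)) = 1/(√(-37849 - 11045) + (-227 + (-125)² - 6*(-125))/(24 - 125)) = 1/(√(-48894) + (-227 + 15625 + 750)/(-101)) = 1/(I*√48894 - 1/101*16148) = 1/(I*√48894 - 16148/101) = 1/(-16148/101 + I*√48894)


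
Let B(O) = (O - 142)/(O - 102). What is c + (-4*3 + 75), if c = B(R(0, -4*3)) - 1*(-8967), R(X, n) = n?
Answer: 514787/57 ≈ 9031.3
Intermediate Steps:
B(O) = (-142 + O)/(-102 + O)
c = 511196/57 (c = (-142 - 4*3)/(-102 - 4*3) - 1*(-8967) = (-142 - 12)/(-102 - 12) + 8967 = -154/(-114) + 8967 = -1/114*(-154) + 8967 = 77/57 + 8967 = 511196/57 ≈ 8968.3)
c + (-4*3 + 75) = 511196/57 + (-4*3 + 75) = 511196/57 + (-12 + 75) = 511196/57 + 63 = 514787/57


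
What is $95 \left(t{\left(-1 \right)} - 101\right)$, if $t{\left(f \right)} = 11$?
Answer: $-8550$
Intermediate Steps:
$95 \left(t{\left(-1 \right)} - 101\right) = 95 \left(11 - 101\right) = 95 \left(-90\right) = -8550$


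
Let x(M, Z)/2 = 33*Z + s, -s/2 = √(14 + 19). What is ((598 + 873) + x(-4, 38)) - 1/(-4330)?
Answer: 17229071/4330 - 4*√33 ≈ 3956.0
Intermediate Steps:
s = -2*√33 (s = -2*√(14 + 19) = -2*√33 ≈ -11.489)
x(M, Z) = -4*√33 + 66*Z (x(M, Z) = 2*(33*Z - 2*√33) = 2*(-2*√33 + 33*Z) = -4*√33 + 66*Z)
((598 + 873) + x(-4, 38)) - 1/(-4330) = ((598 + 873) + (-4*√33 + 66*38)) - 1/(-4330) = (1471 + (-4*√33 + 2508)) - 1*(-1/4330) = (1471 + (2508 - 4*√33)) + 1/4330 = (3979 - 4*√33) + 1/4330 = 17229071/4330 - 4*√33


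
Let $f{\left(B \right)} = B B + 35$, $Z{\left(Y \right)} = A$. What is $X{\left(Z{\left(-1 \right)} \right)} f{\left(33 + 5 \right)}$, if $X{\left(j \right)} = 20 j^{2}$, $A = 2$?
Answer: $118320$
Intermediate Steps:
$Z{\left(Y \right)} = 2$
$f{\left(B \right)} = 35 + B^{2}$ ($f{\left(B \right)} = B^{2} + 35 = 35 + B^{2}$)
$X{\left(Z{\left(-1 \right)} \right)} f{\left(33 + 5 \right)} = 20 \cdot 2^{2} \left(35 + \left(33 + 5\right)^{2}\right) = 20 \cdot 4 \left(35 + 38^{2}\right) = 80 \left(35 + 1444\right) = 80 \cdot 1479 = 118320$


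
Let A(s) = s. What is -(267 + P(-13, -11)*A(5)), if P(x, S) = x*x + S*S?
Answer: -1717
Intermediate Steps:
P(x, S) = S**2 + x**2 (P(x, S) = x**2 + S**2 = S**2 + x**2)
-(267 + P(-13, -11)*A(5)) = -(267 + ((-11)**2 + (-13)**2)*5) = -(267 + (121 + 169)*5) = -(267 + 290*5) = -(267 + 1450) = -1*1717 = -1717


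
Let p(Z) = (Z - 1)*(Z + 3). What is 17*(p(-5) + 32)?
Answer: 748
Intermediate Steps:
p(Z) = (-1 + Z)*(3 + Z)
17*(p(-5) + 32) = 17*((-3 + (-5)² + 2*(-5)) + 32) = 17*((-3 + 25 - 10) + 32) = 17*(12 + 32) = 17*44 = 748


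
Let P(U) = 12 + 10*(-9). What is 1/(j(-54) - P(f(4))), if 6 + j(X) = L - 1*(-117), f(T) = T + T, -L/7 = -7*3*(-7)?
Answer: -1/840 ≈ -0.0011905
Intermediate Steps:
L = -1029 (L = -7*(-7*3)*(-7) = -(-147)*(-7) = -7*147 = -1029)
f(T) = 2*T
P(U) = -78 (P(U) = 12 - 90 = -78)
j(X) = -918 (j(X) = -6 + (-1029 - 1*(-117)) = -6 + (-1029 + 117) = -6 - 912 = -918)
1/(j(-54) - P(f(4))) = 1/(-918 - 1*(-78)) = 1/(-918 + 78) = 1/(-840) = -1/840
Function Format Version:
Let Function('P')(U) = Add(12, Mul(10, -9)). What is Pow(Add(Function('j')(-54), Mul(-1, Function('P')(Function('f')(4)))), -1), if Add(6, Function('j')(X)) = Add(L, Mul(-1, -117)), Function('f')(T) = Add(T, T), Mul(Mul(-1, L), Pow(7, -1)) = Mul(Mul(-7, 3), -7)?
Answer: Rational(-1, 840) ≈ -0.0011905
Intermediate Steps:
L = -1029 (L = Mul(-7, Mul(Mul(-7, 3), -7)) = Mul(-7, Mul(-21, -7)) = Mul(-7, 147) = -1029)
Function('f')(T) = Mul(2, T)
Function('P')(U) = -78 (Function('P')(U) = Add(12, -90) = -78)
Function('j')(X) = -918 (Function('j')(X) = Add(-6, Add(-1029, Mul(-1, -117))) = Add(-6, Add(-1029, 117)) = Add(-6, -912) = -918)
Pow(Add(Function('j')(-54), Mul(-1, Function('P')(Function('f')(4)))), -1) = Pow(Add(-918, Mul(-1, -78)), -1) = Pow(Add(-918, 78), -1) = Pow(-840, -1) = Rational(-1, 840)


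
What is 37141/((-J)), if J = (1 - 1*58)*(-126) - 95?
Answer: -37141/7087 ≈ -5.2407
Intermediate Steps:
J = 7087 (J = (1 - 58)*(-126) - 95 = -57*(-126) - 95 = 7182 - 95 = 7087)
37141/((-J)) = 37141/((-1*7087)) = 37141/(-7087) = 37141*(-1/7087) = -37141/7087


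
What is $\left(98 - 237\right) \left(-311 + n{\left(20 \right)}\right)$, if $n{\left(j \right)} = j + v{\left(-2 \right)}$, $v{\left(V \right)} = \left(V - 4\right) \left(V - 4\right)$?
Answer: $35445$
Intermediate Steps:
$v{\left(V \right)} = \left(-4 + V\right)^{2}$ ($v{\left(V \right)} = \left(-4 + V\right) \left(-4 + V\right) = \left(-4 + V\right)^{2}$)
$n{\left(j \right)} = 36 + j$ ($n{\left(j \right)} = j + \left(-4 - 2\right)^{2} = j + \left(-6\right)^{2} = j + 36 = 36 + j$)
$\left(98 - 237\right) \left(-311 + n{\left(20 \right)}\right) = \left(98 - 237\right) \left(-311 + \left(36 + 20\right)\right) = - 139 \left(-311 + 56\right) = \left(-139\right) \left(-255\right) = 35445$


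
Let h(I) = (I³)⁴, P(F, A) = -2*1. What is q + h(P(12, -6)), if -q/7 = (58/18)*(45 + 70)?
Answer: 13519/9 ≈ 1502.1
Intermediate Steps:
P(F, A) = -2
q = -23345/9 (q = -7*58/18*(45 + 70) = -7*58*(1/18)*115 = -203*115/9 = -7*3335/9 = -23345/9 ≈ -2593.9)
h(I) = I¹²
q + h(P(12, -6)) = -23345/9 + (-2)¹² = -23345/9 + 4096 = 13519/9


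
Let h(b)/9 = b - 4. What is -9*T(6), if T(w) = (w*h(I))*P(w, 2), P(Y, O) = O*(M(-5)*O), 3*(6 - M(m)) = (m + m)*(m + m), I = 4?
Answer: 0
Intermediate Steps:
M(m) = 6 - 4*m**2/3 (M(m) = 6 - (m + m)*(m + m)/3 = 6 - 2*m*2*m/3 = 6 - 4*m**2/3)
h(b) = -36 + 9*b (h(b) = 9*(b - 4) = 9*(-4 + b) = -36 + 9*b)
P(Y, O) = -82*O**2/3 (P(Y, O) = O*((6 - 4/3*(-5)**2)*O) = O*((6 - 4/3*25)*O) = O*((6 - 100/3)*O) = O*(-82*O/3) = -82*O**2/3)
T(w) = 0 (T(w) = (w*(-36 + 9*4))*(-82/3*2**2) = (w*(-36 + 36))*(-82/3*4) = (w*0)*(-328/3) = 0*(-328/3) = 0)
-9*T(6) = -9*0 = 0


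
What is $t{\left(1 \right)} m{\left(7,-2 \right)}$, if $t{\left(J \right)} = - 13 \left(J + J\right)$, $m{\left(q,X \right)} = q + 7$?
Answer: $-364$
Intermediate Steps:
$m{\left(q,X \right)} = 7 + q$
$t{\left(J \right)} = - 26 J$ ($t{\left(J \right)} = - 13 \cdot 2 J = - 26 J$)
$t{\left(1 \right)} m{\left(7,-2 \right)} = \left(-26\right) 1 \left(7 + 7\right) = \left(-26\right) 14 = -364$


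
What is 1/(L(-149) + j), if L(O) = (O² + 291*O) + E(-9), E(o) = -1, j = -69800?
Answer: -1/90959 ≈ -1.0994e-5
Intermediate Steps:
L(O) = -1 + O² + 291*O (L(O) = (O² + 291*O) - 1 = -1 + O² + 291*O)
1/(L(-149) + j) = 1/((-1 + (-149)² + 291*(-149)) - 69800) = 1/((-1 + 22201 - 43359) - 69800) = 1/(-21159 - 69800) = 1/(-90959) = -1/90959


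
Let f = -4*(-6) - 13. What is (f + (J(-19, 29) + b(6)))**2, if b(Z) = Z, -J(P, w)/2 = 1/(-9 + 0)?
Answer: 24025/81 ≈ 296.60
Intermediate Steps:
J(P, w) = 2/9 (J(P, w) = -2/(-9 + 0) = -2/(-9) = -2*(-1/9) = 2/9)
f = 11 (f = 24 - 13 = 11)
(f + (J(-19, 29) + b(6)))**2 = (11 + (2/9 + 6))**2 = (11 + 56/9)**2 = (155/9)**2 = 24025/81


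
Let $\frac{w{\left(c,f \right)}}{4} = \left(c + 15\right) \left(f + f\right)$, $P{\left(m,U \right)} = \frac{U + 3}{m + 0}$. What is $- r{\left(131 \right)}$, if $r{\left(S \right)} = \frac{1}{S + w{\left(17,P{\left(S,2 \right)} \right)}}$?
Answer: $- \frac{131}{18441} \approx -0.0071037$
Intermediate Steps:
$P{\left(m,U \right)} = \frac{3 + U}{m}$
$w{\left(c,f \right)} = 8 f \left(15 + c\right)$ ($w{\left(c,f \right)} = 4 \left(c + 15\right) \left(f + f\right) = 4 \left(15 + c\right) 2 f = 4 \cdot 2 f \left(15 + c\right) = 8 f \left(15 + c\right)$)
$r{\left(S \right)} = \frac{1}{S + \frac{1280}{S}}$ ($r{\left(S \right)} = \frac{1}{S + 8 \frac{3 + 2}{S} \left(15 + 17\right)} = \frac{1}{S + 8 \frac{1}{S} 5 \cdot 32} = \frac{1}{S + 8 \frac{5}{S} 32} = \frac{1}{S + \frac{1280}{S}}$)
$- r{\left(131 \right)} = - \frac{131}{1280 + 131^{2}} = - \frac{131}{1280 + 17161} = - \frac{131}{18441}$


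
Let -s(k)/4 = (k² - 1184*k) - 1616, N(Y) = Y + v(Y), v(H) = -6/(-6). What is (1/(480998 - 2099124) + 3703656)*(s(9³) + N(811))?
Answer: 3997486843290807340/809063 ≈ 4.9409e+12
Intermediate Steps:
v(H) = 1 (v(H) = -6*(-⅙) = 1)
N(Y) = 1 + Y (N(Y) = Y + 1 = 1 + Y)
s(k) = 6464 - 4*k² + 4736*k (s(k) = -4*((k² - 1184*k) - 1616) = -4*(-1616 + k² - 1184*k) = 6464 - 4*k² + 4736*k)
(1/(480998 - 2099124) + 3703656)*(s(9³) + N(811)) = (1/(480998 - 2099124) + 3703656)*((6464 - 4*(9³)² + 4736*9³) + (1 + 811)) = (1/(-1618126) + 3703656)*((6464 - 4*729² + 4736*729) + 812) = (-1/1618126 + 3703656)*((6464 - 4*531441 + 3452544) + 812) = 5992982068655*((6464 - 2125764 + 3452544) + 812)/1618126 = 5992982068655*(1333244 + 812)/1618126 = (5992982068655/1618126)*1334056 = 3997486843290807340/809063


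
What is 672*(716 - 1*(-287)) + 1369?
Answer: 675385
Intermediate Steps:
672*(716 - 1*(-287)) + 1369 = 672*(716 + 287) + 1369 = 672*1003 + 1369 = 674016 + 1369 = 675385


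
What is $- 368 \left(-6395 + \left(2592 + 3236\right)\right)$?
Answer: $208656$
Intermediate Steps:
$- 368 \left(-6395 + \left(2592 + 3236\right)\right) = - 368 \left(-6395 + 5828\right) = \left(-368\right) \left(-567\right) = 208656$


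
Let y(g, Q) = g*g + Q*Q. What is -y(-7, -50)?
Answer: -2549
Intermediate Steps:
y(g, Q) = Q² + g² (y(g, Q) = g² + Q² = Q² + g²)
-y(-7, -50) = -((-50)² + (-7)²) = -(2500 + 49) = -1*2549 = -2549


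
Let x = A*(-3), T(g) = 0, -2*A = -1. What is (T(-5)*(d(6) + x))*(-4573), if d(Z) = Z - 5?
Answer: 0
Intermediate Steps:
A = 1/2 (A = -1/2*(-1) = 1/2 ≈ 0.50000)
d(Z) = -5 + Z
x = -3/2 (x = (1/2)*(-3) = -3/2 ≈ -1.5000)
(T(-5)*(d(6) + x))*(-4573) = (0*((-5 + 6) - 3/2))*(-4573) = (0*(1 - 3/2))*(-4573) = (0*(-1/2))*(-4573) = 0*(-4573) = 0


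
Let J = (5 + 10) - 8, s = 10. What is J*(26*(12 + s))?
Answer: 4004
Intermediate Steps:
J = 7 (J = 15 - 8 = 7)
J*(26*(12 + s)) = 7*(26*(12 + 10)) = 7*(26*22) = 7*572 = 4004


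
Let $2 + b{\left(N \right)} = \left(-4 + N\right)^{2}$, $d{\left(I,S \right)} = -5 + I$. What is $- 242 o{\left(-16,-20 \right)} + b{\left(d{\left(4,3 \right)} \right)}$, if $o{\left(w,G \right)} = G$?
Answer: $4863$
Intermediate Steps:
$b{\left(N \right)} = -2 + \left(-4 + N\right)^{2}$
$- 242 o{\left(-16,-20 \right)} + b{\left(d{\left(4,3 \right)} \right)} = \left(-242\right) \left(-20\right) - \left(2 - \left(-4 + \left(-5 + 4\right)\right)^{2}\right) = 4840 - \left(2 - \left(-4 - 1\right)^{2}\right) = 4840 - \left(2 - \left(-5\right)^{2}\right) = 4840 + \left(-2 + 25\right) = 4840 + 23 = 4863$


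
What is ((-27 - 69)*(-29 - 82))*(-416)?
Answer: -4432896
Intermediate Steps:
((-27 - 69)*(-29 - 82))*(-416) = -96*(-111)*(-416) = 10656*(-416) = -4432896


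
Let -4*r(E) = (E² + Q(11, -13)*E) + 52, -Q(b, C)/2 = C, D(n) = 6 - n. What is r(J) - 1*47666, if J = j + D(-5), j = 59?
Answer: -49359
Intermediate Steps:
Q(b, C) = -2*C
J = 70 (J = 59 + (6 - 1*(-5)) = 59 + (6 + 5) = 59 + 11 = 70)
r(E) = -13 - 13*E/2 - E²/4 (r(E) = -((E² + (-2*(-13))*E) + 52)/4 = -((E² + 26*E) + 52)/4 = -(52 + E² + 26*E)/4 = -13 - 13*E/2 - E²/4)
r(J) - 1*47666 = (-13 - 13/2*70 - ¼*70²) - 1*47666 = (-13 - 455 - ¼*4900) - 47666 = (-13 - 455 - 1225) - 47666 = -1693 - 47666 = -49359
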